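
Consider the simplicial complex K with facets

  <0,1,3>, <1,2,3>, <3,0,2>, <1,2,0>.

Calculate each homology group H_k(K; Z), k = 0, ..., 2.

H_0 ≅ Z,  H_1 = 0,  H_2 ≅ Z.

Fix the vertex order 0 < 1 < 2 < 3 and write every simplex with vertices in increasing order. Then dim K = 2 and the simplices of K are:

  0-simplices (4): [0], [1], [2], [3]
  1-simplices (6): [0,1], [0,2], [0,3], [1,2], [1,3], [2,3]
  2-simplices (4): [0,1,2], [0,1,3], [0,2,3], [1,2,3]

giving chain groups C_0 ≅ Z^4, C_1 ≅ Z^6, C_2 ≅ Z^4.

∂_1: C_1 → C_0 sends each edge [p,q] (with p < q) to q − p.
The 4×6 boundary matrix has rank 3 and Smith normal form diag(1,1,1).

Boundary ∂_2: C_2 → C_1 maps a triangle to the signed sum of its edges. For instance
  ∂[0,1,2] = [1,2] − [0,2] + [0,1],
  ∂[0,2,3] = [2,3] − [0,3] + [0,2].
As a 6×4 matrix over Z this has rank 3, with invariant factors (1,1,1).

Reading off H_k = ker ∂_k / im ∂_{k+1}:

  H_0: rank C_0 − rank ∂_1 = 4 − 3 = 1, and the invariant factors of ∂_1 are all 1, so H_0 ≅ Z.
  H_1: rank ker ∂_1 − rank ∂_2 = (6 − 3) − 3 = 0, and the invariant factors of ∂_2 are all 1, so H_1 ≅ 0.
  H_2: rank ker ∂_2 − rank ∂_3 = (4 − 3) − 0 = 1, and there is no ∂_3, so H_2 ≅ Z.

(K is a triangulation of the 2-sphere S^2.)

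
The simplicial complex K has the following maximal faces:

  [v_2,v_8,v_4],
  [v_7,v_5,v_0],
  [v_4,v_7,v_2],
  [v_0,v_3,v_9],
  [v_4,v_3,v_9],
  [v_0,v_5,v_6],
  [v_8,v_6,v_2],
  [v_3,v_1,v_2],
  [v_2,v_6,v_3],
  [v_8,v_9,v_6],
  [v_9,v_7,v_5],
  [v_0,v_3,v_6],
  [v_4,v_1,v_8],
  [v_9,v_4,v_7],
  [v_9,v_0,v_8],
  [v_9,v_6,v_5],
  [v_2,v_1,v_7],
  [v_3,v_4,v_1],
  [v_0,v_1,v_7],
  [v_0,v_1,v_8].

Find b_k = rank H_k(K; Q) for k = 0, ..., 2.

Fix the vertex order v_0 < v_1 < v_2 < v_3 < v_4 < v_5 < v_6 < v_7 < v_8 < v_9 and write every simplex with vertices in increasing order. Then dim K = 2 and the simplices of K are:

  0-simplices (10): [v_0], [v_1], [v_2], [v_3], [v_4], [v_5], [v_6], [v_7], [v_8], [v_9]
  1-simplices (30): (30 of them)
  2-simplices (20): (20 of them)

giving chain groups C_0 ≅ Z^10, C_1 ≅ Z^30, C_2 ≅ Z^20.

The boundary map ∂_1: C_1 → C_0 maps an edge to its endpoints' difference, ∂[p,q] = q − p.
This gives a 10×30 integer matrix of rank 9; reducing to Smith normal form yields diagonal entries (1,1,1,1,1,1,1,1,1).

Boundary ∂_2: C_2 → C_1 maps a triangle to the signed sum of its edges. For instance
  ∂[v_1,v_3,v_4] = [v_3,v_4] − [v_1,v_4] + [v_1,v_3],
  ∂[v_2,v_6,v_8] = [v_6,v_8] − [v_2,v_8] + [v_2,v_6].
The resulting 30×20 matrix has rank 20, and its Smith normal form has invariant factors (1,1,1,1,1,1,1,1,1,1,1,1,1,1,1,1,1,1,1,2).

Computing H_k = (kernel of ∂_k) / (image of ∂_{k+1}):

  H_0: rank C_0 − rank ∂_1 = 10 − 9 = 1, and the invariant factors of ∂_1 are all 1, so H_0 ≅ Z.
  H_1: rank ker ∂_1 − rank ∂_2 = (30 − 9) − 20 = 1, and ∂_2 has invariant factor 2 > 1, so H_1 ≅ Z ⊕ Z/2.
  H_2: rank ker ∂_2 − rank ∂_3 = (20 − 20) − 0 = 0, and there is no ∂_3, so H_2 ≅ 0.

Hence the Betti numbers are b_0 = 1, b_1 = 1, b_2 = 0.

b_0 = 1, b_1 = 1, b_2 = 0.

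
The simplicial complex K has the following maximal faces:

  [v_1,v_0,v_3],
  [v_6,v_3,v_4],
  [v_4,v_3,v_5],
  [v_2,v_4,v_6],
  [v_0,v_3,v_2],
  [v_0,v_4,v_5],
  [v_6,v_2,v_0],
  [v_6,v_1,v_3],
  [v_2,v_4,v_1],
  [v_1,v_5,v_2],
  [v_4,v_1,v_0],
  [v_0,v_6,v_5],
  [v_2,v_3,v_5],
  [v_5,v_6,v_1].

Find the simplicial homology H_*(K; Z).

H_0 = Z,  H_1 = Z^2,  H_2 = Z.

K has 7 vertices, 21 edges, 14 triangles.
rank ∂_0 = 0, rank ∂_1 = 6 ⇒ b_0 = 7 − 0 − 6 = 1; all invariant factors of ∂_1 are 1 so no torsion. So H_0 = Z.
rank ∂_1 = 6, rank ∂_2 = 13 ⇒ b_1 = 21 − 6 − 13 = 2; all invariant factors of ∂_2 are 1 so no torsion. So H_1 = Z^2.
rank ∂_2 = 13, rank ∂_3 = 0 ⇒ b_2 = 14 − 13 − 0 = 1. So H_2 = Z.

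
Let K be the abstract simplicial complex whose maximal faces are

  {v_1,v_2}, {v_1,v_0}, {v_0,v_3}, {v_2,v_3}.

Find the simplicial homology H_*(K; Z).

H_0 ≅ Z,  H_1 ≅ Z.

We work with the vertex ordering v_0 < v_1 < v_2 < v_3. The simplices of K, each written with vertices in increasing order, are:

  0-simplices (4): [v_0], [v_1], [v_2], [v_3]
  1-simplices (4): [v_0,v_1], [v_0,v_3], [v_1,v_2], [v_2,v_3]

so the chain groups are C_0 ≅ Z^4, C_1 ≅ Z^4.

∂_1: C_1 → C_0 is given by ∂[p,q] = [q] − [p]. For instance
  ∂[v_2,v_3] = [v_3] − [v_2].
As a 4×4 matrix over Z this has rank 3, with invariant factors (1,1,1).

Now H_k = ker ∂_k / im ∂_{k+1}, so:

  H_0: rank C_0 − rank ∂_1 = 4 − 3 = 1, and the invariant factors of ∂_1 are all 1, so H_0 ≅ Z.
  H_1: rank ker ∂_1 − rank ∂_2 = (4 − 3) − 0 = 1, and there is no ∂_2, so H_1 ≅ Z.

As a check, the Euler characteristic is 4 − 4 = 0, which agrees with 1 − 1 = 0.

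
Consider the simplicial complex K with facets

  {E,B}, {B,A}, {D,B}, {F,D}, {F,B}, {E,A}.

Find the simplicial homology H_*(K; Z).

Take the total order A < B < D < E < F on the vertex set. Then K (dimension 1) consists of the simplices:

  0-simplices (5): A, B, D, E, F
  1-simplices (6): AB, AE, BD, BE, BF, DF

so the chain groups are C_0 ≅ Z^5, C_1 ≅ Z^6.

The boundary map ∂_1: C_1 → C_0 maps an edge to its endpoints' difference, ∂[p,q] = q − p.
The resulting 5×6 matrix has rank 4, and its Smith normal form has invariant factors (1,1,1,1).

Computing H_k = (kernel of ∂_k) / (image of ∂_{k+1}):

  H_0: rank C_0 − rank ∂_1 = 5 − 4 = 1, and the invariant factors of ∂_1 are all 1, so H_0 ≅ Z.
  H_1: rank ker ∂_1 − rank ∂_2 = (6 − 4) − 0 = 2, and there is no ∂_2, so H_1 ≅ Z^2.

H_0 ≅ Z,  H_1 ≅ Z^2.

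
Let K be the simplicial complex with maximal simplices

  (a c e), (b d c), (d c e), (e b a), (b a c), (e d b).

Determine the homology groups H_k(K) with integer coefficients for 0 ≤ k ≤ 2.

H_0 ≅ Z,  H_1 = 0,  H_2 ≅ Z.

Take the total order a < b < c < d < e on the vertex set. Then K (dimension 2) consists of the simplices:

  0-simplices (5): a, b, c, d, e
  1-simplices (9): ab, ac, ae, bc, bd, be, cd, ce, de
  2-simplices (6): abc, abe, ace, bcd, bde, cde

so the chain groups are C_0 ≅ Z^5, C_1 ≅ Z^9, C_2 ≅ Z^6.

The boundary map ∂_1: C_1 → C_0 maps an edge to its endpoints' difference, ∂[p,q] = q − p.
The resulting 5×9 matrix has rank 4, and its Smith normal form has invariant factors (1,1,1,1).

The boundary map ∂_2: C_2 → C_1 acts by ∂[p,q,r] = [q,r] − [p,r] + [p,q]. For instance
  ∂bde = de − be + bd,
  ∂bcd = cd − bd + bc.
The 9×6 boundary matrix has rank 5 and Smith normal form diag(1,1,1,1,1).

Computing H_k = (kernel of ∂_k) / (image of ∂_{k+1}):

  H_0: rank C_0 − rank ∂_1 = 5 − 4 = 1, and the invariant factors of ∂_1 are all 1, so H_0 = Z.
  H_1: rank ker ∂_1 − rank ∂_2 = (9 − 4) − 5 = 0, and the invariant factors of ∂_2 are all 1, so H_1 = 0.
  H_2: rank ker ∂_2 − rank ∂_3 = (6 − 5) − 0 = 1, and there is no ∂_3, so H_2 = Z.

(K is a triangulation of the 2-sphere S^2.)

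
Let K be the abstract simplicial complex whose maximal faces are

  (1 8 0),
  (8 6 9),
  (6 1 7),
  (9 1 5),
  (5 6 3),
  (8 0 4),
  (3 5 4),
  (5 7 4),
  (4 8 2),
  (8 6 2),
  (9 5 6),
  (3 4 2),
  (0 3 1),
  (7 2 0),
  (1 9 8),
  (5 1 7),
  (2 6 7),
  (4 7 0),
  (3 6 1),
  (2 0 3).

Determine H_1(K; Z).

Fix the vertex order 0 < 1 < 2 < 3 < 4 < 5 < 6 < 7 < 8 < 9 and write every simplex with vertices in increasing order. Then dim K = 2 and the simplices of K are:

  0-simplices (10): [0], [1], [2], [3], [4], [5], [6], [7], [8], [9]
  1-simplices (30): (30 of them)
  2-simplices (20): (20 of them)

so the chain groups are C_0 ≅ Z^10, C_1 ≅ Z^30, C_2 ≅ Z^20.

The boundary map ∂_1: C_1 → C_0 is given by ∂[p,q] = [q] − [p]. For instance
  ∂[2,7] = [7] − [2].
As a 10×30 matrix over Z this has rank 9, with invariant factors (1,1,1,1,1,1,1,1,1).

∂_2: C_2 → C_1 maps a triangle to the signed sum of its edges. For instance
  ∂[1,6,7] = [6,7] − [1,7] + [1,6],
  ∂[1,5,7] = [5,7] − [1,7] + [1,5].
This gives a 30×20 integer matrix of rank 20; reducing to Smith normal form yields diagonal entries (1,1,1,1,1,1,1,1,1,1,1,1,1,1,1,1,1,1,1,2).

Now H_k = ker ∂_k / im ∂_{k+1}, so:

  H_1: rank ker ∂_1 − rank ∂_2 = (30 − 9) − 20 = 1, and ∂_2 has invariant factor 2 > 1, so H_1 = Z ⊕ Z/2Z.

H_1 ≅ Z ⊕ Z/2Z.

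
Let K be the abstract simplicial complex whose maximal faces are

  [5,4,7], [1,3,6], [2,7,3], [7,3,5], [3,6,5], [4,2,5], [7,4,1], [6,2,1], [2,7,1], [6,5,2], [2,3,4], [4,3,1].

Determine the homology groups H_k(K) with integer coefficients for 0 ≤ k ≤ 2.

Order the vertices as 1 < 2 < 3 < 4 < 5 < 6 < 7. Listing each simplex with vertices in this order, K has dimension 2 with simplices:

  0-simplices (7): [1], [2], [3], [4], [5], [6], [7]
  1-simplices (18): [1,2], [1,3], [1,4], [1,6], [1,7], [2,3], [2,4], [2,5], [2,6], [2,7], [3,4], [3,5], [3,6], [3,7], [4,5], [4,7], [5,6], [5,7]
  2-simplices (12): [1,2,6], [1,2,7], [1,3,4], [1,3,6], [1,4,7], [2,3,4], [2,3,7], [2,4,5], [2,5,6], [3,5,6], [3,5,7], [4,5,7]

Hence C_0 ≅ Z^7, C_1 ≅ Z^18, C_2 ≅ Z^12.

∂_1: C_1 → C_0 is given by ∂[p,q] = [q] − [p].
The resulting 7×18 matrix has rank 6, and its Smith normal form has invariant factors (1,1,1,1,1,1).

∂_2: C_2 → C_1 maps a triangle to the signed sum of its edges. For instance
  ∂[4,5,7] = [5,7] − [4,7] + [4,5],
  ∂[2,4,5] = [4,5] − [2,5] + [2,4].
The 18×12 boundary matrix has rank 12 and Smith normal form diag(1,1,1,1,1,1,1,1,1,1,1,2).

Computing H_k = (kernel of ∂_k) / (image of ∂_{k+1}):

  H_0: rank C_0 − rank ∂_1 = 7 − 6 = 1, and the invariant factors of ∂_1 are all 1, so H_0 = Z.
  H_1: rank ker ∂_1 − rank ∂_2 = (18 − 6) − 12 = 0, and ∂_2 has invariant factor 2 > 1, so H_1 = Z/2.
  H_2: rank ker ∂_2 − rank ∂_3 = (12 − 12) − 0 = 0, and there is no ∂_3, so H_2 = 0.

(K is a triangulation of the real projective plane RP^2.)

H_0 = Z,  H_1 = Z/2,  H_2 = 0.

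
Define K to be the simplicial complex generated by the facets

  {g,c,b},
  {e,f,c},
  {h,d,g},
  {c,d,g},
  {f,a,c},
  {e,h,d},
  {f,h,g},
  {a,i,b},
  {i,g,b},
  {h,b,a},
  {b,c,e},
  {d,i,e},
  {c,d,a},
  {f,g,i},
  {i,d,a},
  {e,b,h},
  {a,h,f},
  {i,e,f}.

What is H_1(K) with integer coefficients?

Order the vertices as a < b < c < d < e < f < g < h < i. Listing each simplex with vertices in this order, K has dimension 2 with simplices:

  0-simplices (9): a, b, c, d, e, f, g, h, i
  1-simplices (27): ab, ac, ad, af, ah, ai, bc, be, bg, bh, bi, cd, ce, cf, cg, de, dg, dh, di, ef, eh, ei, fg, fh, fi, gh, gi
  2-simplices (18): abh, abi, acd, acf, adi, afh, bce, bcg, beh, bgi, cdg, cef, deh, dei, dgh, efi, fgh, fgi

Hence C_0 ≅ Z^9, C_1 ≅ Z^27, C_2 ≅ Z^18.

Boundary ∂_1: C_1 → C_0 sends each edge [p,q] (with p < q) to q − p. For instance
  ∂ef = f − e.
The 9×27 boundary matrix has rank 8 and Smith normal form diag(1,1,1,1,1,1,1,1).

Boundary ∂_2: C_2 → C_1 sends each 2-simplex [p,q,r] to [q,r] − [p,r] + [p,q]. For instance
  ∂efi = fi − ei + ef,
  ∂deh = eh − dh + de.
The 27×18 boundary matrix has rank 17 and Smith normal form diag(1,1,1,1,1,1,1,1,1,1,1,1,1,1,1,1,1).

From H_k ≅ ker(∂_k) / im(∂_{k+1}) we obtain:

  H_1: rank ker ∂_1 − rank ∂_2 = (27 − 8) − 17 = 2, and the invariant factors of ∂_2 are all 1, so H_1 ≅ Z^2.

H_1 ≅ Z^2.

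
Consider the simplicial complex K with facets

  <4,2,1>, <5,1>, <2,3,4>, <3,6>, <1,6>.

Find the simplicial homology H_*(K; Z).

H_0 ≅ Z,  H_1 ≅ Z,  H_2 = 0.

We work with the vertex ordering 1 < 2 < 3 < 4 < 5 < 6. The simplices of K, each written with vertices in increasing order, are:

  0-simplices (6): [1], [2], [3], [4], [5], [6]
  1-simplices (8): [1,2], [1,4], [1,5], [1,6], [2,3], [2,4], [3,4], [3,6]
  2-simplices (2): [1,2,4], [2,3,4]

Hence C_0 ≅ Z^6, C_1 ≅ Z^8, C_2 ≅ Z^2.

Boundary ∂_1: C_1 → C_0 maps an edge to its endpoints' difference, ∂[p,q] = q − p.
The 6×8 boundary matrix has rank 5 and Smith normal form diag(1,1,1,1,1).

Boundary ∂_2: C_2 → C_1 sends each 2-simplex [p,q,r] to [q,r] − [p,r] + [p,q]. For instance
  ∂[1,2,4] = [2,4] − [1,4] + [1,2],
  ∂[2,3,4] = [3,4] − [2,4] + [2,3].
This gives a 8×2 integer matrix of rank 2; reducing to Smith normal form yields diagonal entries (1,1).

Computing H_k = (kernel of ∂_k) / (image of ∂_{k+1}):

  H_0: rank C_0 − rank ∂_1 = 6 − 5 = 1, and the invariant factors of ∂_1 are all 1, so H_0 = Z.
  H_1: rank ker ∂_1 − rank ∂_2 = (8 − 5) − 2 = 1, and the invariant factors of ∂_2 are all 1, so H_1 = Z.
  H_2: rank ker ∂_2 − rank ∂_3 = (2 − 2) − 0 = 0, and there is no ∂_3, so H_2 = 0.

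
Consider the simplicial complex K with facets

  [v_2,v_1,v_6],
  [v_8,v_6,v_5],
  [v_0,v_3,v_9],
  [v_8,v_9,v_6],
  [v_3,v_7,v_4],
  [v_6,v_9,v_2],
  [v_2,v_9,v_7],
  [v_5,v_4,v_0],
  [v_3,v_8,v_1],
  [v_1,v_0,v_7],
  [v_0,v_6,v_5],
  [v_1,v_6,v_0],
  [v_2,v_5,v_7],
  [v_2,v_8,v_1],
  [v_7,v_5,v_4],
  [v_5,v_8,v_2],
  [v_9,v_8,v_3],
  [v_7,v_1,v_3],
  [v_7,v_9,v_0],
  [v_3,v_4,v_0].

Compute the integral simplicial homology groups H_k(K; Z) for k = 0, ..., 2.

H_0 = Z,  H_1 = Z ⊕ Z_2,  H_2 = 0.

We work with the vertex ordering v_0 < v_1 < v_2 < v_3 < v_4 < v_5 < v_6 < v_7 < v_8 < v_9. The simplices of K, each written with vertices in increasing order, are:

  0-simplices (10): [v_0], [v_1], [v_2], [v_3], [v_4], [v_5], [v_6], [v_7], [v_8], [v_9]
  1-simplices (30): (30 of them)
  2-simplices (20): (20 of them)

giving chain groups C_0 ≅ Z^10, C_1 ≅ Z^30, C_2 ≅ Z^20.

The boundary map ∂_1: C_1 → C_0 maps an edge to its endpoints' difference, ∂[p,q] = q − p. For instance
  ∂[v_4,v_5] = [v_5] − [v_4].
The 10×30 boundary matrix has rank 9 and Smith normal form diag(1,1,1,1,1,1,1,1,1).

The boundary map ∂_2: C_2 → C_1 acts by ∂[p,q,r] = [q,r] − [p,r] + [p,q]. For instance
  ∂[v_1,v_3,v_8] = [v_3,v_8] − [v_1,v_8] + [v_1,v_3],
  ∂[v_2,v_5,v_8] = [v_5,v_8] − [v_2,v_8] + [v_2,v_5].
The 30×20 boundary matrix has rank 20 and Smith normal form diag(1,1,1,1,1,1,1,1,1,1,1,1,1,1,1,1,1,1,1,2).

Reading off H_k = ker ∂_k / im ∂_{k+1}:

  H_0: rank C_0 − rank ∂_1 = 10 − 9 = 1, and the invariant factors of ∂_1 are all 1, so H_0 = Z.
  H_1: rank ker ∂_1 − rank ∂_2 = (30 − 9) − 20 = 1, and ∂_2 has invariant factor 2 > 1, so H_1 = Z ⊕ Z_2.
  H_2: rank ker ∂_2 − rank ∂_3 = (20 − 20) − 0 = 0, and there is no ∂_3, so H_2 = 0.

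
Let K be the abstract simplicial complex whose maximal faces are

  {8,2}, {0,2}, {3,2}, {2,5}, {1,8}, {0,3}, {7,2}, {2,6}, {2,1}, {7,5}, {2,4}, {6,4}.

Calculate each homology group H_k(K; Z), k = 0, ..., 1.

H_0 = Z,  H_1 = Z^4.

Take the total order 0 < 1 < 2 < 3 < 4 < 5 < 6 < 7 < 8 on the vertex set. Then K (dimension 1) consists of the simplices:

  0-simplices (9): [0], [1], [2], [3], [4], [5], [6], [7], [8]
  1-simplices (12): [0,2], [0,3], [1,2], [1,8], [2,3], [2,4], [2,5], [2,6], [2,7], [2,8], [4,6], [5,7]

Hence C_0 ≅ Z^9, C_1 ≅ Z^12.

The boundary map ∂_1: C_1 → C_0 sends each edge [p,q] (with p < q) to q − p.
The resulting 9×12 matrix has rank 8, and its Smith normal form has invariant factors (1,1,1,1,1,1,1,1).

Computing H_k = (kernel of ∂_k) / (image of ∂_{k+1}):

  H_0: rank C_0 − rank ∂_1 = 9 − 8 = 1, and the invariant factors of ∂_1 are all 1, so H_0 ≅ Z.
  H_1: rank ker ∂_1 − rank ∂_2 = (12 − 8) − 0 = 4, and there is no ∂_2, so H_1 ≅ Z^4.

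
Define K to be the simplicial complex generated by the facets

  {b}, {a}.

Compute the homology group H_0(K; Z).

H_0 ≅ Z^2.

Fix the vertex order a < b and write every simplex with vertices in increasing order. Then dim K = 0 and the simplices of K are:

  0-simplices (2): a, b

giving chain groups C_0 ≅ Z^2.

From H_k ≅ ker(∂_k) / im(∂_{k+1}) we obtain:

  H_0: rank C_0 − rank ∂_1 = 2 − 0 = 2, and there is no ∂_1, so H_0 = Z^2.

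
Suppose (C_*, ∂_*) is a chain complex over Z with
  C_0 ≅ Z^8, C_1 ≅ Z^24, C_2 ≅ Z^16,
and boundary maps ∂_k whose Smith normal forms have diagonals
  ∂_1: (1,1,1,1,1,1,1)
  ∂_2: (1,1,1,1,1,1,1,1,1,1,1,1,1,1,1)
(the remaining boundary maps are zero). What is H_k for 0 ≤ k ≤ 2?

H_0: b_0 = 8 − 0 − 7 = 1; torsion from ∂_1 factors > 1: none. So H_0 ≅ Z.
H_1: b_1 = 24 − 7 − 15 = 2; torsion from ∂_2 factors > 1: none. So H_1 ≅ Z^2.
H_2: b_2 = 16 − 15 − 0 = 1; torsion from ∂_3 factors > 1: none. So H_2 ≅ Z.

H_0 ≅ Z,  H_1 ≅ Z^2,  H_2 ≅ Z.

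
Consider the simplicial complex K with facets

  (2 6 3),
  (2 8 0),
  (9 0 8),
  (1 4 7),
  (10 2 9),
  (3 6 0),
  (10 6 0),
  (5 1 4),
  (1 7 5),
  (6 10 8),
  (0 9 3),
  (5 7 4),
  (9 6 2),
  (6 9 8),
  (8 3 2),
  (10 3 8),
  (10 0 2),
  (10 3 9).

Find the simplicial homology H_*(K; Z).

H_0 = Z^2,  H_1 = Z^2,  H_2 = Z^2.

Fix the vertex order 0 < 1 < 2 < 3 < 4 < 5 < 6 < 7 < 8 < 9 < 10 and write every simplex with vertices in increasing order. Then dim K = 2 and the simplices of K are:

  0-simplices (11): [0], [1], [2], [3], [4], [5], [6], [7], [8], [9], [10]
  1-simplices (27): (27 of them)
  2-simplices (18): (18 of them)

so the chain groups are C_0 ≅ Z^11, C_1 ≅ Z^27, C_2 ≅ Z^18.

The boundary map ∂_1: C_1 → C_0 maps an edge to its endpoints' difference, ∂[p,q] = q − p.
As a 11×27 matrix over Z this has rank 9, with invariant factors (1,1,1,1,1,1,1,1,1).

∂_2: C_2 → C_1 acts by ∂[p,q,r] = [q,r] − [p,r] + [p,q]. For instance
  ∂[0,3,6] = [3,6] − [0,6] + [0,3],
  ∂[4,5,7] = [5,7] − [4,7] + [4,5].
As a 27×18 matrix over Z this has rank 16, with invariant factors (1,1,1,1,1,1,1,1,1,1,1,1,1,1,1,1).

Reading off H_k = ker ∂_k / im ∂_{k+1}:

  H_0: rank C_0 − rank ∂_1 = 11 − 9 = 2, and the invariant factors of ∂_1 are all 1, so H_0 ≅ Z^2.
  H_1: rank ker ∂_1 − rank ∂_2 = (27 − 9) − 16 = 2, and the invariant factors of ∂_2 are all 1, so H_1 ≅ Z^2.
  H_2: rank ker ∂_2 − rank ∂_3 = (18 − 16) − 0 = 2, and there is no ∂_3, so H_2 ≅ Z^2.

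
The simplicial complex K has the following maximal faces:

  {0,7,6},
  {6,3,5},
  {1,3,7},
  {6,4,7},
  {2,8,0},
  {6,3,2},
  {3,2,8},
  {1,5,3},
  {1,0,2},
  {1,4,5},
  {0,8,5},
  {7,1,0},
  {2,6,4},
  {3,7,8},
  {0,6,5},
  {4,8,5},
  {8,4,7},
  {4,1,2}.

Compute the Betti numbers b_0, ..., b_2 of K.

b_0 = 1, b_1 = 2, b_2 = 1.

K has 9 vertices, 27 edges, 18 triangles.
rank ∂_0 = 0, rank ∂_1 = 8 ⇒ b_0 = 9 − 0 − 8 = 1; all invariant factors of ∂_1 are 1 so no torsion. So H_0 = Z.
rank ∂_1 = 8, rank ∂_2 = 17 ⇒ b_1 = 27 − 8 − 17 = 2; all invariant factors of ∂_2 are 1 so no torsion. So H_1 = Z^2.
rank ∂_2 = 17, rank ∂_3 = 0 ⇒ b_2 = 18 − 17 − 0 = 1. So H_2 = Z.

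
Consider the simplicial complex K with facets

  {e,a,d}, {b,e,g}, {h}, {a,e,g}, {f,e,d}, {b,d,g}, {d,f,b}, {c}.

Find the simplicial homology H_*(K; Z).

Order the vertices as a < b < c < d < e < f < g < h. Listing each simplex with vertices in this order, K has dimension 2 with simplices:

  0-simplices (8): a, b, c, d, e, f, g, h
  1-simplices (12): ad, ae, ag, bd, be, bf, bg, de, df, dg, ef, eg
  2-simplices (6): ade, aeg, bdf, bdg, beg, def

so the chain groups are C_0 ≅ Z^8, C_1 ≅ Z^12, C_2 ≅ Z^6.

Boundary ∂_1: C_1 → C_0 maps an edge to its endpoints' difference, ∂[p,q] = q − p.
As a 8×12 matrix over Z this has rank 5, with invariant factors (1,1,1,1,1).

∂_2: C_2 → C_1 sends each 2-simplex [p,q,r] to [q,r] − [p,r] + [p,q]. For instance
  ∂ade = de − ae + ad,
  ∂bdg = dg − bg + bd.
As a 12×6 matrix over Z this has rank 6, with invariant factors (1,1,1,1,1,1).

From H_k ≅ ker(∂_k) / im(∂_{k+1}) we obtain:

  H_0: rank C_0 − rank ∂_1 = 8 − 5 = 3, and the invariant factors of ∂_1 are all 1, so H_0 = Z^3.
  H_1: rank ker ∂_1 − rank ∂_2 = (12 − 5) − 6 = 1, and the invariant factors of ∂_2 are all 1, so H_1 = Z.
  H_2: rank ker ∂_2 − rank ∂_3 = (6 − 6) − 0 = 0, and there is no ∂_3, so H_2 = 0.

As a check, the Euler characteristic is 8 − 12 + 6 = 2, which agrees with 3 − 1 + 0 = 2.

H_0 = Z^3,  H_1 = Z,  H_2 = 0.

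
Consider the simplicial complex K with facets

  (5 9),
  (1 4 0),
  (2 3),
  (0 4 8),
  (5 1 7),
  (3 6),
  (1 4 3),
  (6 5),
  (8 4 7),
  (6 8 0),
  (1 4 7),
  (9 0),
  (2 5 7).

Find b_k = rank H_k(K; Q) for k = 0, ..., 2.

b_0 = 1, b_1 = 4, b_2 = 0.

Fix the vertex order 0 < 1 < 2 < 3 < 4 < 5 < 6 < 7 < 8 < 9 and write every simplex with vertices in increasing order. Then dim K = 2 and the simplices of K are:

  0-simplices (10): [0], [1], [2], [3], [4], [5], [6], [7], [8], [9]
  1-simplices (21): [0,1], [0,4], [0,6], [0,8], [0,9], [1,3], [1,4], [1,5], [1,7], [2,3], [2,5], [2,7], [3,4], [3,6], [4,7], [4,8], [5,6], [5,7], [5,9], [6,8], [7,8]
  2-simplices (8): [0,1,4], [0,4,8], [0,6,8], [1,3,4], [1,4,7], [1,5,7], [2,5,7], [4,7,8]

Hence C_0 ≅ Z^10, C_1 ≅ Z^21, C_2 ≅ Z^8.

∂_1: C_1 → C_0 sends each edge [p,q] (with p < q) to q − p. For instance
  ∂[2,3] = [3] − [2].
This gives a 10×21 integer matrix of rank 9; reducing to Smith normal form yields diagonal entries (1,1,1,1,1,1,1,1,1).

Boundary ∂_2: C_2 → C_1 sends each 2-simplex [p,q,r] to [q,r] − [p,r] + [p,q]. For instance
  ∂[1,5,7] = [5,7] − [1,7] + [1,5],
  ∂[1,4,7] = [4,7] − [1,7] + [1,4].
The 21×8 boundary matrix has rank 8 and Smith normal form diag(1,1,1,1,1,1,1,1).

From H_k ≅ ker(∂_k) / im(∂_{k+1}) we obtain:

  H_0: rank C_0 − rank ∂_1 = 10 − 9 = 1, and the invariant factors of ∂_1 are all 1, so H_0 ≅ Z.
  H_1: rank ker ∂_1 − rank ∂_2 = (21 − 9) − 8 = 4, and the invariant factors of ∂_2 are all 1, so H_1 ≅ Z^4.
  H_2: rank ker ∂_2 − rank ∂_3 = (8 − 8) − 0 = 0, and there is no ∂_3, so H_2 ≅ 0.

Hence the Betti numbers are b_0 = 1, b_1 = 4, b_2 = 0.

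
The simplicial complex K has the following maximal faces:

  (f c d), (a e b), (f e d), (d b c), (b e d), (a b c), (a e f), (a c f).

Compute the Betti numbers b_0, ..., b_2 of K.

Order the vertices as a < b < c < d < e < f. Listing each simplex with vertices in this order, K has dimension 2 with simplices:

  0-simplices (6): a, b, c, d, e, f
  1-simplices (12): ab, ac, ae, af, bc, bd, be, cd, cf, de, df, ef
  2-simplices (8): abc, abe, acf, aef, bcd, bde, cdf, def

giving chain groups C_0 ≅ Z^6, C_1 ≅ Z^12, C_2 ≅ Z^8.

∂_1: C_1 → C_0 maps an edge to its endpoints' difference, ∂[p,q] = q − p.
This gives a 6×12 integer matrix of rank 5; reducing to Smith normal form yields diagonal entries (1,1,1,1,1).

∂_2: C_2 → C_1 acts by ∂[p,q,r] = [q,r] − [p,r] + [p,q]. For instance
  ∂abc = bc − ac + ab,
  ∂def = ef − df + de.
The 12×8 boundary matrix has rank 7 and Smith normal form diag(1,1,1,1,1,1,1).

From H_k ≅ ker(∂_k) / im(∂_{k+1}) we obtain:

  H_0: rank C_0 − rank ∂_1 = 6 − 5 = 1, and the invariant factors of ∂_1 are all 1, so H_0 ≅ Z.
  H_1: rank ker ∂_1 − rank ∂_2 = (12 − 5) − 7 = 0, and the invariant factors of ∂_2 are all 1, so H_1 ≅ 0.
  H_2: rank ker ∂_2 − rank ∂_3 = (8 − 7) − 0 = 1, and there is no ∂_3, so H_2 ≅ Z.

As a check, the Euler characteristic is 6 − 12 + 8 = 2, which agrees with 1 − 0 + 1 = 2.
(K is a triangulation of the 2-sphere S^2.)

Hence the Betti numbers are b_0 = 1, b_1 = 0, b_2 = 1.

b_0 = 1, b_1 = 0, b_2 = 1.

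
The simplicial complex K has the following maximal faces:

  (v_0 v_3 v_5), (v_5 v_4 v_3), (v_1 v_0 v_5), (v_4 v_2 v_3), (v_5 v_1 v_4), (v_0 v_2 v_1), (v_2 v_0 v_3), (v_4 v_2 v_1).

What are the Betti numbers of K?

We work with the vertex ordering v_0 < v_1 < v_2 < v_3 < v_4 < v_5. The simplices of K, each written with vertices in increasing order, are:

  0-simplices (6): [v_0], [v_1], [v_2], [v_3], [v_4], [v_5]
  1-simplices (12): [v_0,v_1], [v_0,v_2], [v_0,v_3], [v_0,v_5], [v_1,v_2], [v_1,v_4], [v_1,v_5], [v_2,v_3], [v_2,v_4], [v_3,v_4], [v_3,v_5], [v_4,v_5]
  2-simplices (8): [v_0,v_1,v_2], [v_0,v_1,v_5], [v_0,v_2,v_3], [v_0,v_3,v_5], [v_1,v_2,v_4], [v_1,v_4,v_5], [v_2,v_3,v_4], [v_3,v_4,v_5]

Hence C_0 ≅ Z^6, C_1 ≅ Z^12, C_2 ≅ Z^8.

Boundary ∂_1: C_1 → C_0 sends each edge [p,q] (with p < q) to q − p. For instance
  ∂[v_1,v_5] = [v_5] − [v_1].
The 6×12 boundary matrix has rank 5 and Smith normal form diag(1,1,1,1,1).

∂_2: C_2 → C_1 maps a triangle to the signed sum of its edges. For instance
  ∂[v_0,v_1,v_2] = [v_1,v_2] − [v_0,v_2] + [v_0,v_1],
  ∂[v_0,v_2,v_3] = [v_2,v_3] − [v_0,v_3] + [v_0,v_2].
As a 12×8 matrix over Z this has rank 7, with invariant factors (1,1,1,1,1,1,1).

Now H_k = ker ∂_k / im ∂_{k+1}, so:

  H_0: rank C_0 − rank ∂_1 = 6 − 5 = 1, and the invariant factors of ∂_1 are all 1, so H_0 ≅ Z.
  H_1: rank ker ∂_1 − rank ∂_2 = (12 − 5) − 7 = 0, and the invariant factors of ∂_2 are all 1, so H_1 ≅ 0.
  H_2: rank ker ∂_2 − rank ∂_3 = (8 − 7) − 0 = 1, and there is no ∂_3, so H_2 ≅ Z.

As a check, the Euler characteristic is 6 − 12 + 8 = 2, which agrees with 1 − 0 + 1 = 2.

Hence the Betti numbers are b_0 = 1, b_1 = 0, b_2 = 1.

b_0 = 1, b_1 = 0, b_2 = 1.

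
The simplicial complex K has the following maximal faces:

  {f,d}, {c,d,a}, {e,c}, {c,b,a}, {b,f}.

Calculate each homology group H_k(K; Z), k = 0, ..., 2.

H_0 ≅ Z,  H_1 ≅ Z,  H_2 = 0.

K has 6 vertices, 8 edges, 2 triangles.
rank ∂_0 = 0, rank ∂_1 = 5 ⇒ b_0 = 6 − 0 − 5 = 1; all invariant factors of ∂_1 are 1 so no torsion. So H_0 = Z.
rank ∂_1 = 5, rank ∂_2 = 2 ⇒ b_1 = 8 − 5 − 2 = 1; all invariant factors of ∂_2 are 1 so no torsion. So H_1 = Z.
rank ∂_2 = 2, rank ∂_3 = 0 ⇒ b_2 = 2 − 2 − 0 = 0. So H_2 = 0.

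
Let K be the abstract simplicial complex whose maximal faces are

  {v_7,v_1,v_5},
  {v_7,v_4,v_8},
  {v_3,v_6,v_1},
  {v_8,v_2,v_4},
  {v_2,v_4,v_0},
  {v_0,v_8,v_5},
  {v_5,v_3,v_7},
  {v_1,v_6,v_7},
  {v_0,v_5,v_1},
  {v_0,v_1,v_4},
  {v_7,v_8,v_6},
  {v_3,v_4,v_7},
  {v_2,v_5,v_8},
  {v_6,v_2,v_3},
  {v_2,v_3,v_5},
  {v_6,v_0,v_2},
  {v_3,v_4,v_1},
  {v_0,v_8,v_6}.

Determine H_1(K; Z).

H_1 ≅ Z ⊕ Z/2Z.

Order the vertices as v_0 < v_1 < v_2 < v_3 < v_4 < v_5 < v_6 < v_7 < v_8. Listing each simplex with vertices in this order, K has dimension 2 with simplices:

  0-simplices (9): [v_0], [v_1], [v_2], [v_3], [v_4], [v_5], [v_6], [v_7], [v_8]
  1-simplices (27): (27 of them)
  2-simplices (18): (18 of them)

so the chain groups are C_0 ≅ Z^9, C_1 ≅ Z^27, C_2 ≅ Z^18.

The boundary map ∂_1: C_1 → C_0 sends each edge [p,q] (with p < q) to q − p.
The resulting 9×27 matrix has rank 8, and its Smith normal form has invariant factors (1,1,1,1,1,1,1,1).

The boundary map ∂_2: C_2 → C_1 acts by ∂[p,q,r] = [q,r] − [p,r] + [p,q]. For instance
  ∂[v_0,v_1,v_4] = [v_1,v_4] − [v_0,v_4] + [v_0,v_1],
  ∂[v_0,v_2,v_6] = [v_2,v_6] − [v_0,v_6] + [v_0,v_2].
As a 27×18 matrix over Z this has rank 18, with invariant factors (1,1,1,1,1,1,1,1,1,1,1,1,1,1,1,1,1,2).

Reading off H_k = ker ∂_k / im ∂_{k+1}:

  H_1: rank ker ∂_1 − rank ∂_2 = (27 − 8) − 18 = 1, and ∂_2 has invariant factor 2 > 1, so H_1 = Z ⊕ Z/2Z.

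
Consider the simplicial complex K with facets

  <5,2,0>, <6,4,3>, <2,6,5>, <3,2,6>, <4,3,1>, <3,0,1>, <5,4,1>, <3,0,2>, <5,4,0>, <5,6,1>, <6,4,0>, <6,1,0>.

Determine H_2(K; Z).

H_2 = 0.

K has 7 vertices, 18 edges, 12 triangles.
rank ∂_2 = 12, rank ∂_3 = 0 ⇒ b_2 = 12 − 12 − 0 = 0. So H_2 = 0.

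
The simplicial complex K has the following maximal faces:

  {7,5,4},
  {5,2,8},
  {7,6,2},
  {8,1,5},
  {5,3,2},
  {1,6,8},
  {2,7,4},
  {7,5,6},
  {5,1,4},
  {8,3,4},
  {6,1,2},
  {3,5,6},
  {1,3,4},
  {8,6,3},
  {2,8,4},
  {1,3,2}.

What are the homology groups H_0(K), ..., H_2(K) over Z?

Order the vertices as 1 < 2 < 3 < 4 < 5 < 6 < 7 < 8. Listing each simplex with vertices in this order, K has dimension 2 with simplices:

  0-simplices (8): [1], [2], [3], [4], [5], [6], [7], [8]
  1-simplices (24): (24 of them)
  2-simplices (16): [1,2,3], [1,2,6], [1,3,4], [1,4,5], [1,5,8], [1,6,8], [2,3,5], [2,4,7], [2,4,8], [2,5,8], [2,6,7], [3,4,8], [3,5,6], [3,6,8], [4,5,7], [5,6,7]

Hence C_0 ≅ Z^8, C_1 ≅ Z^24, C_2 ≅ Z^16.

Boundary ∂_1: C_1 → C_0 is given by ∂[p,q] = [q] − [p]. For instance
  ∂[5,8] = [8] − [5].
This gives a 8×24 integer matrix of rank 7; reducing to Smith normal form yields diagonal entries (1,1,1,1,1,1,1).

Boundary ∂_2: C_2 → C_1 sends each 2-simplex [p,q,r] to [q,r] − [p,r] + [p,q]. For instance
  ∂[1,4,5] = [4,5] − [1,5] + [1,4],
  ∂[2,4,8] = [4,8] − [2,8] + [2,4].
As a 24×16 matrix over Z this has rank 15, with invariant factors (1,1,1,1,1,1,1,1,1,1,1,1,1,1,1).

Reading off H_k = ker ∂_k / im ∂_{k+1}:

  H_0: rank C_0 − rank ∂_1 = 8 − 7 = 1, and the invariant factors of ∂_1 are all 1, so H_0 ≅ Z.
  H_1: rank ker ∂_1 − rank ∂_2 = (24 − 7) − 15 = 2, and the invariant factors of ∂_2 are all 1, so H_1 ≅ Z^2.
  H_2: rank ker ∂_2 − rank ∂_3 = (16 − 15) − 0 = 1, and there is no ∂_3, so H_2 ≅ Z.

As a check, the Euler characteristic is 8 − 24 + 16 = 0, which agrees with 1 − 2 + 1 = 0.
(K is a triangulation of the torus T^2.)

H_0 = Z,  H_1 = Z^2,  H_2 = Z.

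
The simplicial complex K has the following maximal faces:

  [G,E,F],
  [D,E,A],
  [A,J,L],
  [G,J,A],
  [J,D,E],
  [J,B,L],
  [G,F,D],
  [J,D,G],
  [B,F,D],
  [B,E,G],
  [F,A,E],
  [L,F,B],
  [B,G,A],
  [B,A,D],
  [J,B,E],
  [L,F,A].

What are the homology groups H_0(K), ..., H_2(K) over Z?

Take the total order A < B < D < E < F < G < J < L on the vertex set. Then K (dimension 2) consists of the simplices:

  0-simplices (8): A, B, D, E, F, G, J, L
  1-simplices (24): AB, AD, AE, AF, AG, AJ, AL, BD, BE, BF, BG, BJ, BL, DE, DF, DG, DJ, EF, EG, EJ, FG, FL, GJ, JL
  2-simplices (16): ABD, ABG, ADE, AEF, AFL, AGJ, AJL, BDF, BEG, BEJ, BFL, BJL, DEJ, DFG, DGJ, EFG

so the chain groups are C_0 ≅ Z^8, C_1 ≅ Z^24, C_2 ≅ Z^16.

The boundary map ∂_1: C_1 → C_0 is given by ∂[p,q] = [q] − [p]. For instance
  ∂AF = F − A.
As a 8×24 matrix over Z this has rank 7, with invariant factors (1,1,1,1,1,1,1).

Boundary ∂_2: C_2 → C_1 sends each 2-simplex [p,q,r] to [q,r] − [p,r] + [p,q]. For instance
  ∂ABD = BD − AD + AB,
  ∂AJL = JL − AL + AJ.
This gives a 24×16 integer matrix of rank 15; reducing to Smith normal form yields diagonal entries (1,1,1,1,1,1,1,1,1,1,1,1,1,1,1).

From H_k ≅ ker(∂_k) / im(∂_{k+1}) we obtain:

  H_0: rank C_0 − rank ∂_1 = 8 − 7 = 1, and the invariant factors of ∂_1 are all 1, so H_0 = Z.
  H_1: rank ker ∂_1 − rank ∂_2 = (24 − 7) − 15 = 2, and the invariant factors of ∂_2 are all 1, so H_1 = Z^2.
  H_2: rank ker ∂_2 − rank ∂_3 = (16 − 15) − 0 = 1, and there is no ∂_3, so H_2 = Z.

As a check, the Euler characteristic is 8 − 24 + 16 = 0, which agrees with 1 − 2 + 1 = 0.
(K is a triangulation of the torus T^2.)

H_0 = Z,  H_1 = Z^2,  H_2 = Z.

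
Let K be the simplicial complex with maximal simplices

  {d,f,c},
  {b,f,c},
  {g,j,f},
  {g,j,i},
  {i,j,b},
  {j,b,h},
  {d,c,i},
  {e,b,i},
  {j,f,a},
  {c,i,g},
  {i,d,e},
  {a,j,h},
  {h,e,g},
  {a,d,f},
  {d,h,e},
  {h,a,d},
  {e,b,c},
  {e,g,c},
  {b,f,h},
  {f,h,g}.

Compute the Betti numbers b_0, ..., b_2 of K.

K has 10 vertices, 30 edges, 20 triangles.
rank ∂_0 = 0, rank ∂_1 = 9 ⇒ b_0 = 10 − 0 − 9 = 1; all invariant factors of ∂_1 are 1 so no torsion. So H_0 = Z.
rank ∂_1 = 9, rank ∂_2 = 20 ⇒ b_1 = 30 − 9 − 20 = 1; ∂_2 has invariant factor(s) [2] giving torsion. So H_1 = Z × Z/2.
rank ∂_2 = 20, rank ∂_3 = 0 ⇒ b_2 = 20 − 20 − 0 = 0. So H_2 = 0.

b_0 = 1, b_1 = 1, b_2 = 0.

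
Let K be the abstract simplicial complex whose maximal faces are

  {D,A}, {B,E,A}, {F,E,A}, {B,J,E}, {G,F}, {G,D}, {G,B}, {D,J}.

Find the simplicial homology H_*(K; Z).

K has 7 vertices, 12 edges, 3 triangles.
rank ∂_0 = 0, rank ∂_1 = 6 ⇒ b_0 = 7 − 0 − 6 = 1; all invariant factors of ∂_1 are 1 so no torsion. So H_0 ≅ Z.
rank ∂_1 = 6, rank ∂_2 = 3 ⇒ b_1 = 12 − 6 − 3 = 3; all invariant factors of ∂_2 are 1 so no torsion. So H_1 ≅ Z^3.
rank ∂_2 = 3, rank ∂_3 = 0 ⇒ b_2 = 3 − 3 − 0 = 0. So H_2 ≅ 0.

H_0 ≅ Z,  H_1 ≅ Z^3,  H_2 = 0.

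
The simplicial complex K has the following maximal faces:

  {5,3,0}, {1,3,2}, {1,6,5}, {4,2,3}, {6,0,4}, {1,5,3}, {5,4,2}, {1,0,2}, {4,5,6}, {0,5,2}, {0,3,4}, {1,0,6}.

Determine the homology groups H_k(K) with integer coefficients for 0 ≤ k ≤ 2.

Order the vertices as 0 < 1 < 2 < 3 < 4 < 5 < 6. Listing each simplex with vertices in this order, K has dimension 2 with simplices:

  0-simplices (7): [0], [1], [2], [3], [4], [5], [6]
  1-simplices (18): [0,1], [0,2], [0,3], [0,4], [0,5], [0,6], [1,2], [1,3], [1,5], [1,6], [2,3], [2,4], [2,5], [3,4], [3,5], [4,5], [4,6], [5,6]
  2-simplices (12): [0,1,2], [0,1,6], [0,2,5], [0,3,4], [0,3,5], [0,4,6], [1,2,3], [1,3,5], [1,5,6], [2,3,4], [2,4,5], [4,5,6]

giving chain groups C_0 ≅ Z^7, C_1 ≅ Z^18, C_2 ≅ Z^12.

The boundary map ∂_1: C_1 → C_0 is given by ∂[p,q] = [q] − [p]. For instance
  ∂[0,4] = [4] − [0].
The 7×18 boundary matrix has rank 6 and Smith normal form diag(1,1,1,1,1,1).

Boundary ∂_2: C_2 → C_1 maps a triangle to the signed sum of its edges. For instance
  ∂[0,1,2] = [1,2] − [0,2] + [0,1],
  ∂[0,1,6] = [1,6] − [0,6] + [0,1].
The 18×12 boundary matrix has rank 12 and Smith normal form diag(1,1,1,1,1,1,1,1,1,1,1,2).

Reading off H_k = ker ∂_k / im ∂_{k+1}:

  H_0: rank C_0 − rank ∂_1 = 7 − 6 = 1, and the invariant factors of ∂_1 are all 1, so H_0 = Z.
  H_1: rank ker ∂_1 − rank ∂_2 = (18 − 6) − 12 = 0, and ∂_2 has invariant factor 2 > 1, so H_1 = Z_2.
  H_2: rank ker ∂_2 − rank ∂_3 = (12 − 12) − 0 = 0, and there is no ∂_3, so H_2 = 0.

As a check, the Euler characteristic is 7 − 18 + 12 = 1, which agrees with 1 − 0 + 0 = 1.

H_0 ≅ Z,  H_1 ≅ Z_2,  H_2 = 0.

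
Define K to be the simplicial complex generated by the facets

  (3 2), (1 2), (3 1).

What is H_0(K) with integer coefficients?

H_0 = Z.

Fix the vertex order 1 < 2 < 3 and write every simplex with vertices in increasing order. Then dim K = 1 and the simplices of K are:

  0-simplices (3): [1], [2], [3]
  1-simplices (3): [1,2], [1,3], [2,3]

Hence C_0 ≅ Z^3, C_1 ≅ Z^3.

The boundary map ∂_1: C_1 → C_0 maps an edge to its endpoints' difference, ∂[p,q] = q − p. For instance
  ∂[1,2] = [2] − [1].
As a 3×3 matrix over Z this has rank 2, with invariant factors (1,1).

Computing H_k = (kernel of ∂_k) / (image of ∂_{k+1}):

  H_0: rank C_0 − rank ∂_1 = 3 − 2 = 1, and the invariant factors of ∂_1 are all 1, so H_0 = Z.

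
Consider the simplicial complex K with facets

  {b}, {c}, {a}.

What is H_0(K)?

We work with the vertex ordering a < b < c. The simplices of K, each written with vertices in increasing order, are:

  0-simplices (3): a, b, c

giving chain groups C_0 ≅ Z^3.

Now H_k = ker ∂_k / im ∂_{k+1}, so:

  H_0: rank C_0 − rank ∂_1 = 3 − 0 = 3, and there is no ∂_1, so H_0 ≅ Z^3.

H_0 = Z^3.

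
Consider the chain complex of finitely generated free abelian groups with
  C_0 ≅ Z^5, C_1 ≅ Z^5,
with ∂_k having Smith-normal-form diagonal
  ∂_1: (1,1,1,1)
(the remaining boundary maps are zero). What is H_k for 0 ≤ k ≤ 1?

H_0 = Z,  H_1 = Z.

H_0: b_0 = 5 − 0 − 4 = 1; torsion from ∂_1 factors > 1: none. So H_0 = Z.
H_1: b_1 = 5 − 4 − 0 = 1; torsion from ∂_2 factors > 1: none. So H_1 = Z.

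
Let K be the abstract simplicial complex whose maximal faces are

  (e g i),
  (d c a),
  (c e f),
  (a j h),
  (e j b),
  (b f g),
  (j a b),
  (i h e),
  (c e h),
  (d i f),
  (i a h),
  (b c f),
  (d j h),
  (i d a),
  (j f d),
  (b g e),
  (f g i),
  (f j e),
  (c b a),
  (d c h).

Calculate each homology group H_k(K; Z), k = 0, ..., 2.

H_0 ≅ Z,  H_1 ≅ Z ⊕ Z/2Z,  H_2 = 0.

K has 10 vertices, 30 edges, 20 triangles.
rank ∂_0 = 0, rank ∂_1 = 9 ⇒ b_0 = 10 − 0 − 9 = 1; all invariant factors of ∂_1 are 1 so no torsion. So H_0 ≅ Z.
rank ∂_1 = 9, rank ∂_2 = 20 ⇒ b_1 = 30 − 9 − 20 = 1; ∂_2 has invariant factor(s) [2] giving torsion. So H_1 ≅ Z ⊕ Z/2Z.
rank ∂_2 = 20, rank ∂_3 = 0 ⇒ b_2 = 20 − 20 − 0 = 0. So H_2 ≅ 0.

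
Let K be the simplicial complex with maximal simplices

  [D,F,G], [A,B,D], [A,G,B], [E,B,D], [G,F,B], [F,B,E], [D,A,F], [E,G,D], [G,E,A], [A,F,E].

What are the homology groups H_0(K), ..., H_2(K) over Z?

H_0 ≅ Z,  H_1 ≅ Z/2,  H_2 = 0.

Fix the vertex order A < B < D < E < F < G and write every simplex with vertices in increasing order. Then dim K = 2 and the simplices of K are:

  0-simplices (6): A, B, D, E, F, G
  1-simplices (15): AB, AD, AE, AF, AG, BD, BE, BF, BG, DE, DF, DG, EF, EG, FG
  2-simplices (10): ABD, ABG, ADF, AEF, AEG, BDE, BEF, BFG, DEG, DFG

Hence C_0 ≅ Z^6, C_1 ≅ Z^15, C_2 ≅ Z^10.

∂_1: C_1 → C_0 sends each edge [p,q] (with p < q) to q − p. For instance
  ∂DF = F − D.
The 6×15 boundary matrix has rank 5 and Smith normal form diag(1,1,1,1,1).

The boundary map ∂_2: C_2 → C_1 sends each 2-simplex [p,q,r] to [q,r] − [p,r] + [p,q]. For instance
  ∂AEF = EF − AF + AE,
  ∂ABD = BD − AD + AB.
This gives a 15×10 integer matrix of rank 10; reducing to Smith normal form yields diagonal entries (1,1,1,1,1,1,1,1,1,2).

Reading off H_k = ker ∂_k / im ∂_{k+1}:

  H_0: rank C_0 − rank ∂_1 = 6 − 5 = 1, and the invariant factors of ∂_1 are all 1, so H_0 ≅ Z.
  H_1: rank ker ∂_1 − rank ∂_2 = (15 − 5) − 10 = 0, and ∂_2 has invariant factor 2 > 1, so H_1 ≅ Z/2.
  H_2: rank ker ∂_2 − rank ∂_3 = (10 − 10) − 0 = 0, and there is no ∂_3, so H_2 ≅ 0.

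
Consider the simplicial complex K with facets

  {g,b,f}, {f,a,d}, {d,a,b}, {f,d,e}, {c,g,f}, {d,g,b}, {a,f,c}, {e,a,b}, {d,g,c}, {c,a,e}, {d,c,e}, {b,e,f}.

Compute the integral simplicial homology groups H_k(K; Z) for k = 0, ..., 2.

H_0 = Z,  H_1 = Z/2Z,  H_2 = 0.

Fix the vertex order a < b < c < d < e < f < g and write every simplex with vertices in increasing order. Then dim K = 2 and the simplices of K are:

  0-simplices (7): a, b, c, d, e, f, g
  1-simplices (18): ab, ac, ad, ae, af, bd, be, bf, bg, cd, ce, cf, cg, de, df, dg, ef, fg
  2-simplices (12): abd, abe, ace, acf, adf, bdg, bef, bfg, cde, cdg, cfg, def

Hence C_0 ≅ Z^7, C_1 ≅ Z^18, C_2 ≅ Z^12.

Boundary ∂_1: C_1 → C_0 sends each edge [p,q] (with p < q) to q − p.
As a 7×18 matrix over Z this has rank 6, with invariant factors (1,1,1,1,1,1).

∂_2: C_2 → C_1 acts by ∂[p,q,r] = [q,r] − [p,r] + [p,q]. For instance
  ∂acf = cf − af + ac,
  ∂bfg = fg − bg + bf.
The resulting 18×12 matrix has rank 12, and its Smith normal form has invariant factors (1,1,1,1,1,1,1,1,1,1,1,2).

Now H_k = ker ∂_k / im ∂_{k+1}, so:

  H_0: rank C_0 − rank ∂_1 = 7 − 6 = 1, and the invariant factors of ∂_1 are all 1, so H_0 = Z.
  H_1: rank ker ∂_1 − rank ∂_2 = (18 − 6) − 12 = 0, and ∂_2 has invariant factor 2 > 1, so H_1 = Z/2Z.
  H_2: rank ker ∂_2 − rank ∂_3 = (12 − 12) − 0 = 0, and there is no ∂_3, so H_2 = 0.

As a check, the Euler characteristic is 7 − 18 + 12 = 1, which agrees with 1 − 0 + 0 = 1.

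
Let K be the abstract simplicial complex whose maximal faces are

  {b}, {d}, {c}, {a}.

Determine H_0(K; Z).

H_0 = Z^4.

Order the vertices as a < b < c < d. Listing each simplex with vertices in this order, K has dimension 0 with simplices:

  0-simplices (4): a, b, c, d

giving chain groups C_0 ≅ Z^4.

Computing H_k = (kernel of ∂_k) / (image of ∂_{k+1}):

  H_0: rank C_0 − rank ∂_1 = 4 − 0 = 4, and there is no ∂_1, so H_0 = Z^4.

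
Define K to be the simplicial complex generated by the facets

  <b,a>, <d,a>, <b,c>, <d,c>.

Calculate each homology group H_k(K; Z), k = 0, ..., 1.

H_0 = Z,  H_1 = Z.

Take the total order a < b < c < d on the vertex set. Then K (dimension 1) consists of the simplices:

  0-simplices (4): a, b, c, d
  1-simplices (4): ab, ad, bc, cd

Hence C_0 ≅ Z^4, C_1 ≅ Z^4.

Boundary ∂_1: C_1 → C_0 sends each edge [p,q] (with p < q) to q − p.
This gives a 4×4 integer matrix of rank 3; reducing to Smith normal form yields diagonal entries (1,1,1).

Now H_k = ker ∂_k / im ∂_{k+1}, so:

  H_0: rank C_0 − rank ∂_1 = 4 − 3 = 1, and the invariant factors of ∂_1 are all 1, so H_0 = Z.
  H_1: rank ker ∂_1 − rank ∂_2 = (4 − 3) − 0 = 1, and there is no ∂_2, so H_1 = Z.

As a check, the Euler characteristic is 4 − 4 = 0, which agrees with 1 − 1 = 0.
(K is a triangulation of the circle S^1.)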